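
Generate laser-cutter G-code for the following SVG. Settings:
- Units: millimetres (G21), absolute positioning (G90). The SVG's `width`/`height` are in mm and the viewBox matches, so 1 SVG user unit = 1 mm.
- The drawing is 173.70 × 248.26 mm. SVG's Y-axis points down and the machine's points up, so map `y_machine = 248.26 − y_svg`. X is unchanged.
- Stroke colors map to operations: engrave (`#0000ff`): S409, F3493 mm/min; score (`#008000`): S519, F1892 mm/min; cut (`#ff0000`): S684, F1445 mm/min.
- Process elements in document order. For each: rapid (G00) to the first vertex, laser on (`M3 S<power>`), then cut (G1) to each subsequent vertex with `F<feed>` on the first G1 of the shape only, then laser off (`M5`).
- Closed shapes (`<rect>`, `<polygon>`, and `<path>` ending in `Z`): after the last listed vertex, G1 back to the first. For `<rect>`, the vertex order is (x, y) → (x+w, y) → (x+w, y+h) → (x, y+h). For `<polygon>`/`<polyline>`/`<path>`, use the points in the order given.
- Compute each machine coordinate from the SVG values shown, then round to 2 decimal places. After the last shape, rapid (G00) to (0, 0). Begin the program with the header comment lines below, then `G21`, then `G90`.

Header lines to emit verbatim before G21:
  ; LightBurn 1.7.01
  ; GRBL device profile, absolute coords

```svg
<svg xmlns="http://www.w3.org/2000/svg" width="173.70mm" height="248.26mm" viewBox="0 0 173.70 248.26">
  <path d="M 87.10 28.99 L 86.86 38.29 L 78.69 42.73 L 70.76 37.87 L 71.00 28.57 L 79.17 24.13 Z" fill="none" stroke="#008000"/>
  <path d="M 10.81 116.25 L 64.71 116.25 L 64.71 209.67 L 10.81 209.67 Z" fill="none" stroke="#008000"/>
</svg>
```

; LightBurn 1.7.01
; GRBL device profile, absolute coords
G21
G90
G00 X87.10 Y219.27
M3 S519
G1 X86.86 Y209.97 F1892
G1 X78.69 Y205.53
G1 X70.76 Y210.39
G1 X71.00 Y219.69
G1 X79.17 Y224.13
G1 X87.10 Y219.27
M5
G00 X10.81 Y132.01
M3 S519
G1 X64.71 Y132.01 F1892
G1 X64.71 Y38.59
G1 X10.81 Y38.59
G1 X10.81 Y132.01
M5
G00 X0.00 Y0.00

viewBox `0 0 173.70 248.26` with mm width/height → 1 unit = 1 mm. Flip: y_m = 248.26 − y_svg.

**Shape 1** — `<path>` regular polygon, stroke `#008000` → score (S519, F1892). Machine vertices: (87.10,219.27) → (86.86,209.97) → (78.69,205.53) → (70.76,210.39) → (71.00,219.69) → (79.17,224.13) → (87.10,219.27). Closed: final G1 returns to the first vertex.

**Shape 2** — `<path>` rectangle, stroke `#008000` → score (S519, F1892). Machine vertices: (10.81,132.01) → (64.71,132.01) → (64.71,38.59) → (10.81,38.59) → (10.81,132.01). Closed: final G1 returns to the first vertex.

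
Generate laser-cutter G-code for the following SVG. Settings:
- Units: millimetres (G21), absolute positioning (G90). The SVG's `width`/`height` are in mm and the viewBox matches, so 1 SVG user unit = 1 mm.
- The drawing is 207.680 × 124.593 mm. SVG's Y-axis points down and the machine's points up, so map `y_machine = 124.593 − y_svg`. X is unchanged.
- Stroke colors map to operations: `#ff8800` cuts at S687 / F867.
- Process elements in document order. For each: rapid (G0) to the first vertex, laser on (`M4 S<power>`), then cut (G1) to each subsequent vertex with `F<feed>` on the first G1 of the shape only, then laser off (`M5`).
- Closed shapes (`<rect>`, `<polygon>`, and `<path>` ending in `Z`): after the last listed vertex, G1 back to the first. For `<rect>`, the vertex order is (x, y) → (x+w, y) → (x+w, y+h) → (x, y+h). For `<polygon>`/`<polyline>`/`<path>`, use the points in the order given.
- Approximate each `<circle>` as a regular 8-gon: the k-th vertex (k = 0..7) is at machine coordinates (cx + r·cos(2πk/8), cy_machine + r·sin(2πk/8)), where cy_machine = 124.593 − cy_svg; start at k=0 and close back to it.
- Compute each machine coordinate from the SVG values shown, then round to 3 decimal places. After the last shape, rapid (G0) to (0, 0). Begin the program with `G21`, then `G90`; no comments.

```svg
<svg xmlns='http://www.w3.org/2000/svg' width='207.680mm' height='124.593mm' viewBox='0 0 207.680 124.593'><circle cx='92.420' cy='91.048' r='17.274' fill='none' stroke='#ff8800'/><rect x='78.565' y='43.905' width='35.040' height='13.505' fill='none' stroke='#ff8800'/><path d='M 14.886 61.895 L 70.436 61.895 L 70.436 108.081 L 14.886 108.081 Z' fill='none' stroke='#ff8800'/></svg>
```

Since the viewBox matches the mm dimensions, user units are millimetres directly. The only transform is the Y-flip y_m = 124.593 − y_svg.

Shape 1 is a circle drawn with `<circle>`. Its stroke #ff8800 means cut at S687, F867. After flipping Y the toolpath is (109.694,33.545) → (104.635,45.760) → (92.420,50.819) → (80.205,45.760) → (75.146,33.545) → (80.205,21.330) → (92.420,16.271) → (104.635,21.330) → (109.694,33.545), returning to the start.

Shape 2 is a rectangle drawn with `<rect>`. Its stroke #ff8800 means cut at S687, F867. After flipping Y the toolpath is (78.565,80.688) → (113.605,80.688) → (113.605,67.183) → (78.565,67.183) → (78.565,80.688), returning to the start.

Shape 3 is a rectangle drawn with `<path>`. Its stroke #ff8800 means cut at S687, F867. After flipping Y the toolpath is (14.886,62.698) → (70.436,62.698) → (70.436,16.512) → (14.886,16.512) → (14.886,62.698), returning to the start.

G21
G90
G0 X109.694 Y33.545
M4 S687
G1 X104.635 Y45.760 F867
G1 X92.420 Y50.819
G1 X80.205 Y45.760
G1 X75.146 Y33.545
G1 X80.205 Y21.330
G1 X92.420 Y16.271
G1 X104.635 Y21.330
G1 X109.694 Y33.545
M5
G0 X78.565 Y80.688
M4 S687
G1 X113.605 Y80.688 F867
G1 X113.605 Y67.183
G1 X78.565 Y67.183
G1 X78.565 Y80.688
M5
G0 X14.886 Y62.698
M4 S687
G1 X70.436 Y62.698 F867
G1 X70.436 Y16.512
G1 X14.886 Y16.512
G1 X14.886 Y62.698
M5
G0 X0.000 Y0.000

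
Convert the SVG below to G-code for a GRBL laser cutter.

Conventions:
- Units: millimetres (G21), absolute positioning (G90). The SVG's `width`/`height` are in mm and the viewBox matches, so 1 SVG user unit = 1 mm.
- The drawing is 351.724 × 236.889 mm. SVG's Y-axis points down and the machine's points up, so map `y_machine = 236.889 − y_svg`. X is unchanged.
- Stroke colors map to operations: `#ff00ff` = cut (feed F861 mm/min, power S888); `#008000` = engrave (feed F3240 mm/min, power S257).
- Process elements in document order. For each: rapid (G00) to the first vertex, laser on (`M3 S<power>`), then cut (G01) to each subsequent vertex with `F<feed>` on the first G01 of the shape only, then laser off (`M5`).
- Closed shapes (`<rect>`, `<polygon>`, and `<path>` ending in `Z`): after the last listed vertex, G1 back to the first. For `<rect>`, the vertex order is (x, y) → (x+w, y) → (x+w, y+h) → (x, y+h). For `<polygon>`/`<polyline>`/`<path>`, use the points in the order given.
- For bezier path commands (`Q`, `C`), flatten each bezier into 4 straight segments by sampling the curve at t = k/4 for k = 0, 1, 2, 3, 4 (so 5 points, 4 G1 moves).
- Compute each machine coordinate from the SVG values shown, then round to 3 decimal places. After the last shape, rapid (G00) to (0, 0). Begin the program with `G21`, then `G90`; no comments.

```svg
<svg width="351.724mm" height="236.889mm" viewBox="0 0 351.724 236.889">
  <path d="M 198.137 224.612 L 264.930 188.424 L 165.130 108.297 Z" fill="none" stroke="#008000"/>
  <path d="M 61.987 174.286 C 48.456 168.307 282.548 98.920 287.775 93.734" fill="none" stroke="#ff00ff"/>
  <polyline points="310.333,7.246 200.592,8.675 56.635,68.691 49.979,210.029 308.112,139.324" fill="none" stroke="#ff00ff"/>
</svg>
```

1 u = 1 mm; y_m = 236.889 − y.

[1] `<path>` closed polygon, #008000→engrave S257 F3240: (198.137,12.277) → (264.930,48.465) → (165.130,128.592) → (198.137,12.277) (closed)

[2] `<path>` cubic bezier, #ff00ff→cut S888 F861: (61.987,62.603) → (90.823,76.982) → (167.847,103.176) → (248.388,129.222) → (287.775,143.155)

[3] `<polyline>` open polyline, #ff00ff→cut S888 F861: (310.333,229.643) → (200.592,228.214) → (56.635,168.198) → (49.979,26.860) → (308.112,97.565)

G21
G90
G00 X198.137 Y12.277
M3 S257
G01 X264.930 Y48.465 F3240
G01 X165.130 Y128.592
G01 X198.137 Y12.277
M5
G00 X61.987 Y62.603
M3 S888
G01 X90.823 Y76.982 F861
G01 X167.847 Y103.176
G01 X248.388 Y129.222
G01 X287.775 Y143.155
M5
G00 X310.333 Y229.643
M3 S888
G01 X200.592 Y228.214 F861
G01 X56.635 Y168.198
G01 X49.979 Y26.860
G01 X308.112 Y97.565
M5
G00 X0.000 Y0.000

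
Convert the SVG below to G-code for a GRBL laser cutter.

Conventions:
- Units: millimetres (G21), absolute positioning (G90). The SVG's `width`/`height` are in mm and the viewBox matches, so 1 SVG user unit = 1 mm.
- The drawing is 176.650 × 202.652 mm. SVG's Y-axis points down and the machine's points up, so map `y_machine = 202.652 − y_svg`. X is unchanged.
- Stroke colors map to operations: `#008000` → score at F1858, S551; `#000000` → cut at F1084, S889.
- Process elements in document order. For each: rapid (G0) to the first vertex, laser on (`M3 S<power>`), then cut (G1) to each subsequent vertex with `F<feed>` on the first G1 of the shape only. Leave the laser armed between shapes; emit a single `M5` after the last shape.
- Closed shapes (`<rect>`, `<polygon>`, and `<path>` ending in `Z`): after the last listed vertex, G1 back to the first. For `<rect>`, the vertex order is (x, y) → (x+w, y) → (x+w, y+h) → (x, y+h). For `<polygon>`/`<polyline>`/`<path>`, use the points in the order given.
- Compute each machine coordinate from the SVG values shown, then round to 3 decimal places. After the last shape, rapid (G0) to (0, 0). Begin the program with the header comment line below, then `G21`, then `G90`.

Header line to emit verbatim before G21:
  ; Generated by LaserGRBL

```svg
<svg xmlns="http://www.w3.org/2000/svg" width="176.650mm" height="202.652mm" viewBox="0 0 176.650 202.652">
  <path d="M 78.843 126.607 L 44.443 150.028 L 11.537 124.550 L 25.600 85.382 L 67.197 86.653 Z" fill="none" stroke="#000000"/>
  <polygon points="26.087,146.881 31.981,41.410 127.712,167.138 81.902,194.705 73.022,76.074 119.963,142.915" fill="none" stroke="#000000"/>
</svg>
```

1 u = 1 mm; y_m = 202.652 − y.

[1] `<path>` regular polygon, #000000→cut S889 F1084: (78.843,76.045) → (44.443,52.624) → (11.537,78.102) → (25.600,117.270) → (67.197,115.999) → (78.843,76.045) (closed)

[2] `<polygon>` closed polygon, #000000→cut S889 F1084: (26.087,55.771) → (31.981,161.242) → (127.712,35.514) → (81.902,7.947) → (73.022,126.578) → (119.963,59.737) → (26.087,55.771) (closed)

; Generated by LaserGRBL
G21
G90
G0 X78.843 Y76.045
M3 S889
G1 X44.443 Y52.624 F1084
G1 X11.537 Y78.102
G1 X25.600 Y117.270
G1 X67.197 Y115.999
G1 X78.843 Y76.045
G0 X26.087 Y55.771
M3 S889
G1 X31.981 Y161.242 F1084
G1 X127.712 Y35.514
G1 X81.902 Y7.947
G1 X73.022 Y126.578
G1 X119.963 Y59.737
G1 X26.087 Y55.771
M5
G0 X0.000 Y0.000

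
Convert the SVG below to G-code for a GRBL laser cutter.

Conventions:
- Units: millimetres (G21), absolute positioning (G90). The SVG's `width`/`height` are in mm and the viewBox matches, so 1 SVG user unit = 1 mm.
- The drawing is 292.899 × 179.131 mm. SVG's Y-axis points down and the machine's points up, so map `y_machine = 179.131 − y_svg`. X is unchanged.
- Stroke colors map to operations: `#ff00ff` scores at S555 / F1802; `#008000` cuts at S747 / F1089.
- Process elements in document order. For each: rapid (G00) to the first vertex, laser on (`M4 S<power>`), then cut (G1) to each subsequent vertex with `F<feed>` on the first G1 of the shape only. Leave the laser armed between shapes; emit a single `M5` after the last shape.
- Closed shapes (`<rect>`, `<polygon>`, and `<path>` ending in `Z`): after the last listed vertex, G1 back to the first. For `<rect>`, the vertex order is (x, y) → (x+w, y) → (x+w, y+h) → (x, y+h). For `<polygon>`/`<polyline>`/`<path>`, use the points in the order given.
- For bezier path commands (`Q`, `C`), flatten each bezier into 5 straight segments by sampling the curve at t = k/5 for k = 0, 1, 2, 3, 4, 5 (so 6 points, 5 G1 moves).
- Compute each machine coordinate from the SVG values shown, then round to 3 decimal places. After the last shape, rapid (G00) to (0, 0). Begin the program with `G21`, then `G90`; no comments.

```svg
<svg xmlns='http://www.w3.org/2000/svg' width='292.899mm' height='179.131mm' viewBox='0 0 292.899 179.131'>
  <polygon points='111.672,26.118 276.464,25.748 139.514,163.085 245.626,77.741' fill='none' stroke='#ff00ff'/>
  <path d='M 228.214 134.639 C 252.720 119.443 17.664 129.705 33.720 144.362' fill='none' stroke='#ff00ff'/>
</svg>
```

Since the viewBox matches the mm dimensions, user units are millimetres directly. The only transform is the Y-flip y_m = 179.131 − y_svg.

Shape 1 is a closed polygon drawn with `<polygon>`. Its stroke #ff00ff means score at S555, F1802. After flipping Y the toolpath is (111.672,153.013) → (276.464,153.383) → (139.514,16.046) → (245.626,101.390) → (111.672,153.013), returning to the start.

Shape 2 is a cubic bezier drawn with `<path>`. Its stroke #ff00ff means score at S555, F1802. After flipping Y the toolpath is (228.214,44.492) → (215.856,50.723) → (165.715,51.855) → (102.303,48.900) → (50.134,42.867) → (33.720,34.769).

G21
G90
G00 X111.672 Y153.013
M4 S555
G1 X276.464 Y153.383 F1802
G1 X139.514 Y16.046
G1 X245.626 Y101.390
G1 X111.672 Y153.013
G00 X228.214 Y44.492
M4 S555
G1 X215.856 Y50.723 F1802
G1 X165.715 Y51.855
G1 X102.303 Y48.900
G1 X50.134 Y42.867
G1 X33.720 Y34.769
M5
G00 X0.000 Y0.000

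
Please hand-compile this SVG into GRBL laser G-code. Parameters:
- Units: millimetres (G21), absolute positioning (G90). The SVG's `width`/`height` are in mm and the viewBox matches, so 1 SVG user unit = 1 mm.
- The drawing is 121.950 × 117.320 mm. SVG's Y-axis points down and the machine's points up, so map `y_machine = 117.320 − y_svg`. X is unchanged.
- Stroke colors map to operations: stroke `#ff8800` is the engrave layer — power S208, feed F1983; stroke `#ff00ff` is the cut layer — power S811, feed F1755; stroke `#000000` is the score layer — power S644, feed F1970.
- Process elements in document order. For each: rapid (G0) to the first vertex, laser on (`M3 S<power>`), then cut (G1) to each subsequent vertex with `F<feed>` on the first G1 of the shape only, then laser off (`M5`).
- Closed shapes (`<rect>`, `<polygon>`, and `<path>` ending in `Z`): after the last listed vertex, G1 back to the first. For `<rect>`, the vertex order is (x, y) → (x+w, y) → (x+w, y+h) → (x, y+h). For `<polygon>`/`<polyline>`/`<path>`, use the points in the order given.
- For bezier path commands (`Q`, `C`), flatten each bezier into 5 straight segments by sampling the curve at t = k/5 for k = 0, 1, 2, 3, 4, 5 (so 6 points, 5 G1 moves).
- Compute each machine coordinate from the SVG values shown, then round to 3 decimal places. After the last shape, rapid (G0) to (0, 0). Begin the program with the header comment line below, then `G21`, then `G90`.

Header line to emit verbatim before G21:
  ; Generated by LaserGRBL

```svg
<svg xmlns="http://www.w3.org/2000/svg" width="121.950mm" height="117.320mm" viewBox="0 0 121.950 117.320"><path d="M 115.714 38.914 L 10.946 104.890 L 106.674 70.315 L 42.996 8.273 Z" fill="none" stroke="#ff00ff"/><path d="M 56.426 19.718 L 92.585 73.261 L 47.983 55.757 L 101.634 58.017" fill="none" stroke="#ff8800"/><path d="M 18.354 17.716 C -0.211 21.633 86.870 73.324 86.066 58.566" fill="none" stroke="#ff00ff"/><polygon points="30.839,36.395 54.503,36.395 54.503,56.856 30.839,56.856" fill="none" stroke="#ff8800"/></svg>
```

1 u = 1 mm; y_m = 117.320 − y.

[1] `<path>` closed polygon, #ff00ff→cut S811 F1755: (115.714,78.406) → (10.946,12.430) → (106.674,47.005) → (42.996,109.047) → (115.714,78.406) (closed)

[2] `<path>` open polyline, #ff8800→engrave S208 F1983: (56.426,97.602) → (92.585,44.059) → (47.983,61.563) → (101.634,59.303)

[3] `<path>` cubic bezier, #ff00ff→cut S811 F1755: (18.354,99.604) → (18.344,92.435) → (34.400,79.282) → (57.232,65.630) → (77.550,56.959) → (86.066,58.754)

[4] `<polygon>` rectangle, #ff8800→engrave S208 F1983: (30.839,80.925) → (54.503,80.925) → (54.503,60.464) → (30.839,60.464) → (30.839,80.925) (closed)

; Generated by LaserGRBL
G21
G90
G0 X115.714 Y78.406
M3 S811
G1 X10.946 Y12.430 F1755
G1 X106.674 Y47.005
G1 X42.996 Y109.047
G1 X115.714 Y78.406
M5
G0 X56.426 Y97.602
M3 S208
G1 X92.585 Y44.059 F1983
G1 X47.983 Y61.563
G1 X101.634 Y59.303
M5
G0 X18.354 Y99.604
M3 S811
G1 X18.344 Y92.435 F1755
G1 X34.400 Y79.282
G1 X57.232 Y65.630
G1 X77.550 Y56.959
G1 X86.066 Y58.754
M5
G0 X30.839 Y80.925
M3 S208
G1 X54.503 Y80.925 F1983
G1 X54.503 Y60.464
G1 X30.839 Y60.464
G1 X30.839 Y80.925
M5
G0 X0.000 Y0.000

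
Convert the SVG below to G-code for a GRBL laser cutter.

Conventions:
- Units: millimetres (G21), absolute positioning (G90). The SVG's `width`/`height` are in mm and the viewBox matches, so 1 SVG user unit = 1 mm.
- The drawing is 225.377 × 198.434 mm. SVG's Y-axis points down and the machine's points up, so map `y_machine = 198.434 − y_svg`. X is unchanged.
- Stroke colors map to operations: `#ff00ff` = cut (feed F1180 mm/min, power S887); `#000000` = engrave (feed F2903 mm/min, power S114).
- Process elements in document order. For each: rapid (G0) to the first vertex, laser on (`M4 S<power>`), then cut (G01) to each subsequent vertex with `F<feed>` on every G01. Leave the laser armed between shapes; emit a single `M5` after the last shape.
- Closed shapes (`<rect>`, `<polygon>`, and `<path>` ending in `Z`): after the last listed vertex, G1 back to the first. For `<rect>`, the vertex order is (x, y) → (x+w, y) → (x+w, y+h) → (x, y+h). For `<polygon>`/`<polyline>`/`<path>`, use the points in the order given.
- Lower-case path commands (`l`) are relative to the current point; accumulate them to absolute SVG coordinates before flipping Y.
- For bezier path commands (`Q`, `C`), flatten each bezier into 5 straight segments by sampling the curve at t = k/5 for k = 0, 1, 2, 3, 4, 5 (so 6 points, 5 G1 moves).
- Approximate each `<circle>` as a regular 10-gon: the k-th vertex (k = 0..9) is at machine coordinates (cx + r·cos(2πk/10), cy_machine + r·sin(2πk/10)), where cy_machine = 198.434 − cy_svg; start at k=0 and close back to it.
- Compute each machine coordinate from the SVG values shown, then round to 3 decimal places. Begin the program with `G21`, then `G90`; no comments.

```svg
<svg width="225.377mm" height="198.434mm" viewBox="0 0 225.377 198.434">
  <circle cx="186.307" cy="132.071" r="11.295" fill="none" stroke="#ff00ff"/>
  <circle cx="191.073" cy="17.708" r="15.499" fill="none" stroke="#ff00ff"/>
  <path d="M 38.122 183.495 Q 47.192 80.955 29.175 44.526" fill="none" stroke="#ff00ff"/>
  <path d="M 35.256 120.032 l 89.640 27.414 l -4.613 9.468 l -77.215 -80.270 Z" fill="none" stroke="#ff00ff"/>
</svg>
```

G21
G90
G0 X197.602 Y66.363
M4 S887
G01 X195.445 Y73.002 F1180
G01 X189.797 Y77.105 F1180
G01 X182.817 Y77.105 F1180
G01 X177.169 Y73.002 F1180
G01 X175.012 Y66.363 F1180
G01 X177.169 Y59.724 F1180
G01 X182.817 Y55.621 F1180
G01 X189.797 Y55.621 F1180
G01 X195.445 Y59.724 F1180
G01 X197.602 Y66.363 F1180
G0 X206.572 Y180.726
M4 S887
G01 X203.612 Y189.836 F1180
G01 X195.862 Y195.466 F1180
G01 X186.284 Y195.466 F1180
G01 X178.534 Y189.836 F1180
G01 X175.574 Y180.726 F1180
G01 X178.534 Y171.616 F1180
G01 X186.284 Y165.986 F1180
G01 X195.862 Y165.986 F1180
G01 X203.612 Y171.616 F1180
G01 X206.572 Y180.726 F1180
G0 X38.122 Y14.939
M4 S887
G01 X40.667 Y53.311 F1180
G01 X41.044 Y86.393 F1180
G01 X39.255 Y114.187 F1180
G01 X35.298 Y136.692 F1180
G01 X29.175 Y153.908 F1180
G0 X35.256 Y78.402
M4 S887
G01 X124.896 Y50.988 F1180
G01 X120.283 Y41.520 F1180
G01 X43.068 Y121.790 F1180
G01 X35.256 Y78.402 F1180
M5

Since the viewBox matches the mm dimensions, user units are millimetres directly. The only transform is the Y-flip y_m = 198.434 − y_svg.

Shape 1 is a circle drawn with `<circle>`. Its stroke #ff00ff means cut at S887, F1180. After flipping Y the toolpath is (197.602,66.363) → (195.445,73.002) → (189.797,77.105) → (182.817,77.105) → (177.169,73.002) → (175.012,66.363) → (177.169,59.724) → (182.817,55.621) → (189.797,55.621) → (195.445,59.724) → (197.602,66.363), returning to the start.

Shape 2 is a circle drawn with `<circle>`. Its stroke #ff00ff means cut at S887, F1180. After flipping Y the toolpath is (206.572,180.726) → (203.612,189.836) → (195.862,195.466) → (186.284,195.466) → (178.534,189.836) → (175.574,180.726) → (178.534,171.616) → (186.284,165.986) → (195.862,165.986) → (203.612,171.616) → (206.572,180.726), returning to the start.

Shape 3 is a quadratic bezier drawn with `<path>`. Its stroke #ff00ff means cut at S887, F1180. After flipping Y the toolpath is (38.122,14.939) → (40.667,53.311) → (41.044,86.393) → (39.255,114.187) → (35.298,136.692) → (29.175,153.908).

Shape 4 is a closed polygon drawn with `<path>`. Its stroke #ff00ff means cut at S887, F1180. After flipping Y the toolpath is (35.256,78.402) → (124.896,50.988) → (120.283,41.520) → (43.068,121.790) → (35.256,78.402), returning to the start.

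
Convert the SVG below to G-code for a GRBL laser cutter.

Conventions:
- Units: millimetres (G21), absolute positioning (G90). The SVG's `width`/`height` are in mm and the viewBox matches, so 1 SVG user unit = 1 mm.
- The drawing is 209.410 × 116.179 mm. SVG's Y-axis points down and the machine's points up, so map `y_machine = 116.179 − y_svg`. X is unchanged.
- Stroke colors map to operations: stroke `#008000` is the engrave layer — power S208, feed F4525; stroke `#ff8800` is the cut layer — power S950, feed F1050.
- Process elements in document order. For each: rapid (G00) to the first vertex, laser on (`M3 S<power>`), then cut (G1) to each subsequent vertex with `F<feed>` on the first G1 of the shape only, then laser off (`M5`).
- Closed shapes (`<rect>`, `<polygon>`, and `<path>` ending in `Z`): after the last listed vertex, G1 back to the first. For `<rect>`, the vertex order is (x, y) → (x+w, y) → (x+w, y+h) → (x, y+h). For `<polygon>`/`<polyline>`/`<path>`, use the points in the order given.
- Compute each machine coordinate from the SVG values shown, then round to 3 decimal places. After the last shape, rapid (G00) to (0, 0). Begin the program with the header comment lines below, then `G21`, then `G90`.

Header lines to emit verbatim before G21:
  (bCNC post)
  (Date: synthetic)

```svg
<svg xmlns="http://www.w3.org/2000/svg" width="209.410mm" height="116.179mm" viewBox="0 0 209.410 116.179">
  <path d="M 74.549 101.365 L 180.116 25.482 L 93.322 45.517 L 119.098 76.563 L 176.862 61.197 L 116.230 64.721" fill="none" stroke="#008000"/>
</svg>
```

(bCNC post)
(Date: synthetic)
G21
G90
G00 X74.549 Y14.814
M3 S208
G1 X180.116 Y90.697 F4525
G1 X93.322 Y70.662
G1 X119.098 Y39.616
G1 X176.862 Y54.982
G1 X116.230 Y51.458
M5
G00 X0.000 Y0.000

Since the viewBox matches the mm dimensions, user units are millimetres directly. The only transform is the Y-flip y_m = 116.179 − y_svg.

Shape 1 is a open polyline drawn with `<path>`. Its stroke #008000 means engrave at S208, F4525. After flipping Y the toolpath is (74.549,14.814) → (180.116,90.697) → (93.322,70.662) → (119.098,39.616) → (176.862,54.982) → (116.230,51.458).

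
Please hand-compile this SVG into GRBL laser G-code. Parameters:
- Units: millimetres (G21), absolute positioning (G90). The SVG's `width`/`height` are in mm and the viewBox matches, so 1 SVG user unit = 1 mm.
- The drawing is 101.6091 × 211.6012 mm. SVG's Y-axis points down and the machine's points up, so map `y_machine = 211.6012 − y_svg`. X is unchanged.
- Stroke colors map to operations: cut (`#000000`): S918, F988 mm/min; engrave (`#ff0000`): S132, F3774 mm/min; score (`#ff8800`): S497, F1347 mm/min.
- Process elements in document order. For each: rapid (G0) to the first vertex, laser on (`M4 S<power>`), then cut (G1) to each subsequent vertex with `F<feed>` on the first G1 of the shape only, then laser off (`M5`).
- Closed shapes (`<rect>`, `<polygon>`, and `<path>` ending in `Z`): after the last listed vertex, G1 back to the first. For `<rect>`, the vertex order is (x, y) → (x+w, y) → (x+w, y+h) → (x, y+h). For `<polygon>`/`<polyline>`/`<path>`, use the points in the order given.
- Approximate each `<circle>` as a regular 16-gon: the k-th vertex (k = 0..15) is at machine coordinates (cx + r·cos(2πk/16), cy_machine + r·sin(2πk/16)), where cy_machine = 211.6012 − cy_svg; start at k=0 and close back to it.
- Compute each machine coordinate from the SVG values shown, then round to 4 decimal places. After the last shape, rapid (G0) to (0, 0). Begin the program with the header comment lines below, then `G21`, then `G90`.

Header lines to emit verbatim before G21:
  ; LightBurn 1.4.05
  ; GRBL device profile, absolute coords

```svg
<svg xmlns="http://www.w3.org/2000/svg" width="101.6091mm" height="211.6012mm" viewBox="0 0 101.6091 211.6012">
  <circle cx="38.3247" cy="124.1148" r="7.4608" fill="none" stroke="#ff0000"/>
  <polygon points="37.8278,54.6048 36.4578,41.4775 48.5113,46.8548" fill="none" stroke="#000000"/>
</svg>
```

Since the viewBox matches the mm dimensions, user units are millimetres directly. The only transform is the Y-flip y_m = 211.6012 − y_svg.

Shape 1 is a circle drawn with `<circle>`. Its stroke #ff0000 means engrave at S132, F3774. After flipping Y the toolpath is (45.7855,87.4864) → (45.2176,90.3415) → (43.6003,92.7620) → (41.1798,94.3793) → (38.3247,94.9472) → (35.4696,94.3793) → (33.0491,92.7620) → (31.4318,90.3415) → (30.8639,87.4864) → (31.4318,84.6313) → (33.0491,82.2108) → (35.4696,80.5935) → (38.3247,80.0256) → (41.1798,80.5935) → (43.6003,82.2108) → (45.2176,84.6313) → (45.7855,87.4864), returning to the start.

Shape 2 is a regular polygon drawn with `<polygon>`. Its stroke #000000 means cut at S918, F988. After flipping Y the toolpath is (37.8278,156.9964) → (36.4578,170.1237) → (48.5113,164.7464) → (37.8278,156.9964), returning to the start.

; LightBurn 1.4.05
; GRBL device profile, absolute coords
G21
G90
G0 X45.7855 Y87.4864
M4 S132
G1 X45.2176 Y90.3415 F3774
G1 X43.6003 Y92.7620
G1 X41.1798 Y94.3793
G1 X38.3247 Y94.9472
G1 X35.4696 Y94.3793
G1 X33.0491 Y92.7620
G1 X31.4318 Y90.3415
G1 X30.8639 Y87.4864
G1 X31.4318 Y84.6313
G1 X33.0491 Y82.2108
G1 X35.4696 Y80.5935
G1 X38.3247 Y80.0256
G1 X41.1798 Y80.5935
G1 X43.6003 Y82.2108
G1 X45.2176 Y84.6313
G1 X45.7855 Y87.4864
M5
G0 X37.8278 Y156.9964
M4 S918
G1 X36.4578 Y170.1237 F988
G1 X48.5113 Y164.7464
G1 X37.8278 Y156.9964
M5
G0 X0.0000 Y0.0000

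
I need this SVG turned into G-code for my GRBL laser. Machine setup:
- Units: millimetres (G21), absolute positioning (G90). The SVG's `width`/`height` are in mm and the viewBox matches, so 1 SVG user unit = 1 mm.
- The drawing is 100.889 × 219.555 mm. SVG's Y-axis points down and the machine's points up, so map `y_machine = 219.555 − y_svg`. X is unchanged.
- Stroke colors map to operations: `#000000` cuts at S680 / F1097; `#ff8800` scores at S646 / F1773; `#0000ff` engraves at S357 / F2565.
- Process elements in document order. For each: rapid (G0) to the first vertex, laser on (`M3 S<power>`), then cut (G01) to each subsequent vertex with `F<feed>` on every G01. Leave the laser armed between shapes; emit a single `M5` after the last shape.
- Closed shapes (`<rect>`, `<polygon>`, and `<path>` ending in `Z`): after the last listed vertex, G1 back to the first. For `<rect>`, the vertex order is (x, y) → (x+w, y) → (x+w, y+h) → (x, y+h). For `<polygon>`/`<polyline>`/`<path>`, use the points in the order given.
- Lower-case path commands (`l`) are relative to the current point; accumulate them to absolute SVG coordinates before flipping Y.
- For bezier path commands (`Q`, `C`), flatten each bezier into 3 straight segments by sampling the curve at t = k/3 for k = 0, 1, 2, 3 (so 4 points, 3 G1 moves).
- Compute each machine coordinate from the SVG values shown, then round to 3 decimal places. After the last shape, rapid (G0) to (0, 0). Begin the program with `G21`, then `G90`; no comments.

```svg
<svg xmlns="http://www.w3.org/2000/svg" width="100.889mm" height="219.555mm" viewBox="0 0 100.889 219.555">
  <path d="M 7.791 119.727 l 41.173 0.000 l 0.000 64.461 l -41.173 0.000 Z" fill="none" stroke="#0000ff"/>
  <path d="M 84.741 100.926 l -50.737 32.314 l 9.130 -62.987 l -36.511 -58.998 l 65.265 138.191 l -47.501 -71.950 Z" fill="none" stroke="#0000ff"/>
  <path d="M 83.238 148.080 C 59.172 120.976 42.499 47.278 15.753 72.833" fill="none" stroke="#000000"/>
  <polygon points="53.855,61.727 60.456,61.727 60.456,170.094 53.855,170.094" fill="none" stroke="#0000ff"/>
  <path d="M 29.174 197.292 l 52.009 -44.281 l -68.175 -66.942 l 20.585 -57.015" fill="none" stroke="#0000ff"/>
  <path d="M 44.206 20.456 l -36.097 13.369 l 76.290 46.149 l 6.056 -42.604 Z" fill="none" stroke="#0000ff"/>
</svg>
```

viewBox `0 0 100.889 219.555` with mm width/height → 1 unit = 1 mm. Flip: y_m = 219.555 − y_svg.

**Shape 1** — `<path>` rectangle, stroke `#0000ff` → engrave (S357, F2565). Machine vertices: (7.791,99.828) → (48.964,99.828) → (48.964,35.367) → (7.791,35.367) → (7.791,99.828). Closed: final G1 returns to the first vertex.

**Shape 2** — `<path>` closed polygon, stroke `#0000ff` → engrave (S357, F2565). Machine vertices: (84.741,118.629) → (34.004,86.315) → (43.134,149.302) → (6.623,208.300) → (71.888,70.109) → (24.387,142.059) → (84.741,118.629). Closed: final G1 returns to the first vertex.

**Shape 3** — `<path>` cubic bezier, stroke `#000000` → cut (S680, F1097). Control points (SVG): P0=(83.238,148.080), P1=(59.172,120.976), P2=(42.499,47.278), P3=(15.753,72.833); sampled at t=k/3. Machine vertices: (83.238,71.475) → (60.989,108.709) → (39.788,144.594) → (15.753,146.722). Open path.

**Shape 4** — `<polygon>` rectangle, stroke `#0000ff` → engrave (S357, F2565). Machine vertices: (53.855,157.828) → (60.456,157.828) → (60.456,49.461) → (53.855,49.461) → (53.855,157.828). Closed: final G1 returns to the first vertex.

**Shape 5** — `<path>` open polyline, stroke `#0000ff` → engrave (S357, F2565). Machine vertices: (29.174,22.263) → (81.183,66.544) → (13.008,133.486) → (33.593,190.501). Open path.

**Shape 6** — `<path>` closed polygon, stroke `#0000ff` → engrave (S357, F2565). Machine vertices: (44.206,199.099) → (8.109,185.730) → (84.399,139.581) → (90.455,182.185) → (44.206,199.099). Closed: final G1 returns to the first vertex.

G21
G90
G0 X7.791 Y99.828
M3 S357
G01 X48.964 Y99.828 F2565
G01 X48.964 Y35.367 F2565
G01 X7.791 Y35.367 F2565
G01 X7.791 Y99.828 F2565
G0 X84.741 Y118.629
M3 S357
G01 X34.004 Y86.315 F2565
G01 X43.134 Y149.302 F2565
G01 X6.623 Y208.300 F2565
G01 X71.888 Y70.109 F2565
G01 X24.387 Y142.059 F2565
G01 X84.741 Y118.629 F2565
G0 X83.238 Y71.475
M3 S680
G01 X60.989 Y108.709 F1097
G01 X39.788 Y144.594 F1097
G01 X15.753 Y146.722 F1097
G0 X53.855 Y157.828
M3 S357
G01 X60.456 Y157.828 F2565
G01 X60.456 Y49.461 F2565
G01 X53.855 Y49.461 F2565
G01 X53.855 Y157.828 F2565
G0 X29.174 Y22.263
M3 S357
G01 X81.183 Y66.544 F2565
G01 X13.008 Y133.486 F2565
G01 X33.593 Y190.501 F2565
G0 X44.206 Y199.099
M3 S357
G01 X8.109 Y185.730 F2565
G01 X84.399 Y139.581 F2565
G01 X90.455 Y182.185 F2565
G01 X44.206 Y199.099 F2565
M5
G0 X0.000 Y0.000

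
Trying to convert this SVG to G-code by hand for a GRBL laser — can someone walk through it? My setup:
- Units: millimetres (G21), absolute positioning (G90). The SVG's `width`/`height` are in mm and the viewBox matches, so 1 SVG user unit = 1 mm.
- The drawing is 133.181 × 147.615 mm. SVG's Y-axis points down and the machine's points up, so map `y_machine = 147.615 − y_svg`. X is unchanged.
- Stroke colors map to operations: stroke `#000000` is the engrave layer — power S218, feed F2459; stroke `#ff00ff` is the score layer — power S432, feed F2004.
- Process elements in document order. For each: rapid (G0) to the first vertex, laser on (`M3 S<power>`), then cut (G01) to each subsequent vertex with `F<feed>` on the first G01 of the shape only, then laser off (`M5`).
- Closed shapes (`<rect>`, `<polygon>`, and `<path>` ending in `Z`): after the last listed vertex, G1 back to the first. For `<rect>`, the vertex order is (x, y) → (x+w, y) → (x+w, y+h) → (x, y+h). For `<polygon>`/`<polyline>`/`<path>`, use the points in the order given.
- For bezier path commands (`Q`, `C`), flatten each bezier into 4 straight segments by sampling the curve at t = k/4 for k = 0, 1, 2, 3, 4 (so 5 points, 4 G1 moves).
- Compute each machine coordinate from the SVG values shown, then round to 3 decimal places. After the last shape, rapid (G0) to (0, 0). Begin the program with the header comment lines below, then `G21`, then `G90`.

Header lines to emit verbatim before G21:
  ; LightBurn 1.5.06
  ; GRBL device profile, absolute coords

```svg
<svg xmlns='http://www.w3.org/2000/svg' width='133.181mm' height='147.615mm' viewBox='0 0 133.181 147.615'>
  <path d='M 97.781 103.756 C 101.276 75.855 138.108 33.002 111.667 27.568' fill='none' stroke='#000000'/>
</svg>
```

Since the viewBox matches the mm dimensions, user units are millimetres directly. The only transform is the Y-flip y_m = 147.615 − y_svg.

Shape 1 is a cubic bezier drawn with `<path>`. Its stroke #000000 means engrave at S218, F2459. After flipping Y the toolpath is (97.781,43.859) → (105.143,66.770) → (115.950,90.378) → (121.144,109.774) → (111.667,120.047).

; LightBurn 1.5.06
; GRBL device profile, absolute coords
G21
G90
G0 X97.781 Y43.859
M3 S218
G01 X105.143 Y66.770 F2459
G01 X115.950 Y90.378
G01 X121.144 Y109.774
G01 X111.667 Y120.047
M5
G0 X0.000 Y0.000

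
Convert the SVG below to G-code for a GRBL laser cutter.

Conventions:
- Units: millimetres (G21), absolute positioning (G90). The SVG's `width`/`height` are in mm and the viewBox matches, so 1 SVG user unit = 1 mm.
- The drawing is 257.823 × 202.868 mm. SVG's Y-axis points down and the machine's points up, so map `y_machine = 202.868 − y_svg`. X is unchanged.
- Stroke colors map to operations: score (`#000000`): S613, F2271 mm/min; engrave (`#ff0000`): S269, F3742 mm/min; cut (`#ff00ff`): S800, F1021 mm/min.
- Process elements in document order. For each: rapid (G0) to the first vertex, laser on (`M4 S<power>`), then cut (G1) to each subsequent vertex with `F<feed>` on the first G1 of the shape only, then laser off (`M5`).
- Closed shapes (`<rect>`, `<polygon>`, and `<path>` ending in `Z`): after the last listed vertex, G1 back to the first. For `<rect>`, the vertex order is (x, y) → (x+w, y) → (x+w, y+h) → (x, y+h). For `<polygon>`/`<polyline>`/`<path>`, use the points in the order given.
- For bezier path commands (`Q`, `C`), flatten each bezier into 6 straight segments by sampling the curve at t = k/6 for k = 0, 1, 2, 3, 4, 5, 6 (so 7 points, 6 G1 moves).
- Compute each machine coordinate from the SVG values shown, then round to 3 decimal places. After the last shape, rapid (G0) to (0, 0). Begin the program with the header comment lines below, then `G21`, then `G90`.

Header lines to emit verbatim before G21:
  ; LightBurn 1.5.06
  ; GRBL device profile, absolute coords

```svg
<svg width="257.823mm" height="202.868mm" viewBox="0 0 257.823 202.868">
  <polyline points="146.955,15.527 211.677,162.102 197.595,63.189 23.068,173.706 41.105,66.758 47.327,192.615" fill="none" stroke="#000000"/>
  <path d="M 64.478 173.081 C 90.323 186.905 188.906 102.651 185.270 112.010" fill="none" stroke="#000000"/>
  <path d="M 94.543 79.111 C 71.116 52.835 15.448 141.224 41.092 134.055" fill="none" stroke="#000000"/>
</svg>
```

; LightBurn 1.5.06
; GRBL device profile, absolute coords
G21
G90
G0 X146.955 Y187.341
M4 S613
G1 X211.677 Y40.766 F2271
G1 X197.595 Y139.679
G1 X23.068 Y29.162
G1 X41.105 Y136.110
G1 X47.327 Y10.253
M5
G0 X64.478 Y29.787
M4 S613
G1 X82.652 Y30.161 F2271
G1 X108.089 Y41.556
G1 X135.929 Y58.648
G1 X161.313 Y76.112
G1 X179.380 Y88.624
G1 X185.270 Y90.858
M5
G0 X94.543 Y123.757
M4 S613
G1 X80.668 Y128.313 F2271
G1 X64.575 Y119.597
G1 X49.416 Y103.450
G1 X38.346 Y85.711
G1 X34.520 Y72.218
G1 X41.092 Y68.813
M5
G0 X0.000 Y0.000

1 u = 1 mm; y_m = 202.868 − y.

[1] `<polyline>` open polyline, #000000→score S613 F2271: (146.955,187.341) → (211.677,40.766) → (197.595,139.679) → (23.068,29.162) → (41.105,136.110) → (47.327,10.253)

[2] `<path>` cubic bezier, #000000→score S613 F2271: (64.478,29.787) → (82.652,30.161) → (108.089,41.556) → (135.929,58.648) → (161.313,76.112) → (179.380,88.624) → (185.270,90.858)

[3] `<path>` cubic bezier, #000000→score S613 F2271: (94.543,123.757) → (80.668,128.313) → (64.575,119.597) → (49.416,103.450) → (38.346,85.711) → (34.520,72.218) → (41.092,68.813)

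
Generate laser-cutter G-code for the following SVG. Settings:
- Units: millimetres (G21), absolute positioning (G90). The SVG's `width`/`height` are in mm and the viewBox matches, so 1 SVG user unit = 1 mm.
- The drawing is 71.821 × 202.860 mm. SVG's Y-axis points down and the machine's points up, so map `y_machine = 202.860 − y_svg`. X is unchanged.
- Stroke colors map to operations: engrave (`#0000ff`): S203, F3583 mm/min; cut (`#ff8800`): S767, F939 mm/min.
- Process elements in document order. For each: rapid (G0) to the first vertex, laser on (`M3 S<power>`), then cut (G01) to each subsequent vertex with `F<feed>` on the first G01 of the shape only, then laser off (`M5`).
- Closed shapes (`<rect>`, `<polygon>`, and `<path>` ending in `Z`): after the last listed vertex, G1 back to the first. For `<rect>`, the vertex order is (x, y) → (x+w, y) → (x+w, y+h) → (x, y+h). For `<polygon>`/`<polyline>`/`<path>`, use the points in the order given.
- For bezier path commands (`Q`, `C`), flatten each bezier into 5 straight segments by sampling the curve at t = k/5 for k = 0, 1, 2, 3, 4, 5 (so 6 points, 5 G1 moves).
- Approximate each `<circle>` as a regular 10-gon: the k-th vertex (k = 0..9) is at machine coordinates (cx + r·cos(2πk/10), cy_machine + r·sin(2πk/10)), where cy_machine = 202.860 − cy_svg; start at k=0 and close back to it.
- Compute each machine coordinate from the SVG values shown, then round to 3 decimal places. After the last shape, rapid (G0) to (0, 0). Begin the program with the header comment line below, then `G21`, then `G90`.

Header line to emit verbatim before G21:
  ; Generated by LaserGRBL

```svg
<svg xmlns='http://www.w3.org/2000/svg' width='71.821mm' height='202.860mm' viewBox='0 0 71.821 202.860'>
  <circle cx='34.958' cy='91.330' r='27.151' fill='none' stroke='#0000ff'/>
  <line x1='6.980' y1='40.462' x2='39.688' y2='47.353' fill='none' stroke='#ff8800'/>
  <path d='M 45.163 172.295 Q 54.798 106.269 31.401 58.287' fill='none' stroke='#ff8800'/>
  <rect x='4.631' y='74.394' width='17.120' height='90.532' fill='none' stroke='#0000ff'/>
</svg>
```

; Generated by LaserGRBL
G21
G90
G0 X62.109 Y111.530
M3 S203
G01 X56.924 Y127.489 F3583
G01 X43.348 Y137.352
G01 X26.568 Y137.352
G01 X12.992 Y127.489
G01 X7.807 Y111.530
G01 X12.992 Y95.571
G01 X26.568 Y85.708
G01 X43.348 Y85.708
G01 X56.924 Y95.571
G01 X62.109 Y111.530
M5
G0 X6.980 Y162.398
M3 S767
G01 X39.688 Y155.507 F939
M5
G0 X45.163 Y30.565
M3 S767
G01 X47.696 Y56.254 F939
G01 X47.586 Y80.499
G01 X44.833 Y103.300
G01 X39.439 Y124.658
G01 X31.401 Y144.573
M5
G0 X4.631 Y128.466
M3 S203
G01 X21.751 Y128.466 F3583
G01 X21.751 Y37.934
G01 X4.631 Y37.934
G01 X4.631 Y128.466
M5
G0 X0.000 Y0.000

Since the viewBox matches the mm dimensions, user units are millimetres directly. The only transform is the Y-flip y_m = 202.860 − y_svg.

Shape 1 is a circle drawn with `<circle>`. Its stroke #0000ff means engrave at S203, F3583. After flipping Y the toolpath is (62.109,111.530) → (56.924,127.489) → (43.348,137.352) → (26.568,137.352) → (12.992,127.489) → (7.807,111.530) → (12.992,95.571) → (26.568,85.708) → (43.348,85.708) → (56.924,95.571) → (62.109,111.530), returning to the start.

Shape 2 is a line segment drawn with `<line>`. Its stroke #ff8800 means cut at S767, F939. After flipping Y the toolpath is (6.980,162.398) → (39.688,155.507).

Shape 3 is a quadratic bezier drawn with `<path>`. Its stroke #ff8800 means cut at S767, F939. After flipping Y the toolpath is (45.163,30.565) → (47.696,56.254) → (47.586,80.499) → (44.833,103.300) → (39.439,124.658) → (31.401,144.573).

Shape 4 is a rectangle drawn with `<rect>`. Its stroke #0000ff means engrave at S203, F3583. After flipping Y the toolpath is (4.631,128.466) → (21.751,128.466) → (21.751,37.934) → (4.631,37.934) → (4.631,128.466), returning to the start.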